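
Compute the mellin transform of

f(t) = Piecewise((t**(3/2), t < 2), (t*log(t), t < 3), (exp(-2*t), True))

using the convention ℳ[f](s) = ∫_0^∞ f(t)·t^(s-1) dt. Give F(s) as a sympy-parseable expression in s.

along the cuts 2, 3, ℳ[f](s) splits into 3 integrals
over [0, 2), the kernel integral of t**(3/2) enters the sum
between 2 and 3 the integrand is t*log(t)·t^(s-1)
∫ exp(-2*t)·t^(s-1) over [3, ∞)

(-12**s*s*(2*s + 3)*log(4) - 12**s*(2*s + 3)*log(4) + 12**s*(4*s + 6) + 12**s*sqrt(2)*(4*s**2 + 8*s + 4) + 3*18**s*s*(2*s + 3)*log(3) + 18**s*(-6*s - 9) + 3*18**s*(2*s + 3)*log(3) + 3**s*(2*s + 3)*(s**2 + 2*s + 1)*uppergamma(s, 6))/(6**s*(2*s + 3)*(s**2 + 2*s + 1))
  Re(s) > -3/2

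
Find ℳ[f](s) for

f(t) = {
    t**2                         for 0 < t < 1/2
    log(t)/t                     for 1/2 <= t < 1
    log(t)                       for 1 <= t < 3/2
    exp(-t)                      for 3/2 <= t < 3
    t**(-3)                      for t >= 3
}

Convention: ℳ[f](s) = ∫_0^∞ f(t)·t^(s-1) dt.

(108*2**s*s**2*(s - 3)*(s + 2)*(s**2 - 2*s + 1)*uppergamma(s, 3/2) - 108*2**s*s**2*(s - 3)*(s + 2)*(s**2 - 2*s + 1)*uppergamma(s, 3) - 108*2**s*s**2*(s - 3)*(s + 2) + 108*2**s*(s - 3)*(s + 2)*(s**2 - 2*s + 1) - 108*3**s*s*(s - 3)*(s + 2)*(s**2 - 2*s + 1)*log(2) + 108*3**s*s*(s - 3)*(s + 2)*(s**2 - 2*s + 1)*log(3) - 108*3**s*(s - 3)*(s + 2)*(s**2 - 2*s + 1) - 4*6**s*s**2*(s + 2)*(s**2 - 2*s + 1) + 216*s**3*(s - 3)*(s + 2)*log(2) - 216*s**2*(s - 3)*(s + 2)*log(2) + 216*s**2*(s - 3)*(s + 2) + 27*s**2*(s - 3)*(s**2 - 2*s + 1))/(108*2**s*s**2*(s - 3)*(s + 2)*(s**2 - 2*s + 1))
  -2 < Re(s) < 3

treat the 5 regions marked off by 1/2, 1, 3/2, 3 separately and sum
∫ over [0, 1/2) of t**2·t^(s-1) joins the sum
the [1/2, 1) slice contributes ∫ log(t)/t·t^(s-1) dt
between 1 and 3/2 the integrand is log(t)·t^(s-1)
piece [3/2, 3): integrate exp(-t) against the kernel
∫ t**(-3)·t^(s-1) over [3, ∞)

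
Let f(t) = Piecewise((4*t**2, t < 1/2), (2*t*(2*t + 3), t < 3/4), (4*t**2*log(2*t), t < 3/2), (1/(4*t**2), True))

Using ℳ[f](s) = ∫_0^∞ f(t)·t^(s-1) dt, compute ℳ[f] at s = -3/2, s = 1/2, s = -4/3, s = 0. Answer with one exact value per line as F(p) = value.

F(-3/2) = -4532*sqrt(6)/567 + 4*sqrt(3) + log(2**(4*sqrt(3))*3**(-4*sqrt(3) + 4*sqrt(6))) + 12*sqrt(2)
F(1/2) = -461*sqrt(6)/675 - sqrt(2) + 213*sqrt(3)/100 + log(2**(9*sqrt(3)/20)*3**(-9*sqrt(3)/20 + 9*sqrt(6)/5))
F(-4/3) = -1213*18**(1/3)/270 - 9*6**(2/3)/4 + log(2**(3*6**(2/3)/2)*3**(-3*6**(2/3)/2 + 3*18**(1/3))) + 18*2**(1/3)
F(0) = 9*log(2)/8 + 143/144 + 27*log(3)/8

back out the common scale on t: t**2 on [0, 1); t*(t + 3) on [1, 3/2); t**2*log(t) on [3/2, 3); …
back out the shared t-power: t on [0, 1); t + 3 on [1, 3/2); t*log(t) on [3/2, 3); …
f breaks at 1/2, 3/4, 3/2 into 4 integrals to sum
∫ 4*t**2·t^(s-1) over [0, 1/2)
the [1/2, 3/4) slice contributes ∫ 2*t*(2*t + 3)·t^(s-1) dt
for t in [3/4, 3/2): the term is ∫ 4*t**2*log(2*t)·t^(s-1)
[3/2, ∞) adds the kernel integral of 1/(4*t**2)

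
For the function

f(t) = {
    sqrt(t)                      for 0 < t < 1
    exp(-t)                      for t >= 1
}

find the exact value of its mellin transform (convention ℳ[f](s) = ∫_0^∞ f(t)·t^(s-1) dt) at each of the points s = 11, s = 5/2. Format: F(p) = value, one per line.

F(11) = 2/23 + 9864101*exp(-1)
F(5/2) = (E*(9*sqrt(pi)*erfc(1) + 4) + 30)*exp(-1)/12

along the cuts 1, ℳ[f](s) splits into 2 integrals
on [0, 1) integrate f = sqrt(t) against the kernel
∫ over [1, ∞) of exp(-t)·t^(s-1) joins the sum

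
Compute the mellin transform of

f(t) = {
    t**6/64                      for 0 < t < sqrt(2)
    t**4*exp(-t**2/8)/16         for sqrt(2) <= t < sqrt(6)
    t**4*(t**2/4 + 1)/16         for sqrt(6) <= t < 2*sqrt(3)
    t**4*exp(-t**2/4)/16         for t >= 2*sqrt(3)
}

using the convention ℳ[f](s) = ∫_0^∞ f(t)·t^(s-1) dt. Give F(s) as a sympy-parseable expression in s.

strip the common scale on t: t**6 on [0, sqrt(2)/2); t**4*exp(-t**2/2) on [sqrt(2)/2, sqrt(6)/2); t**4*(t**2 + 1) on [sqrt(6)/2, sqrt(3)); …
reversing the power substitution: t**3 on [0, 1/2); t**2*exp(-t/2) on [1/2, 3/2); t**2*(t + 1) on [3/2, 3); …
invert the shared t-power to get t on [0, 1/2); exp(-t/2) on [1/2, 3/2); t + 1 on [3/2, 3); …
slice at sqrt(2), sqrt(6), 2*sqrt(3), transform all 4 pieces, and sum them
over [0, sqrt(2)), the kernel integral of t**6/64 enters the sum
on [sqrt(2), sqrt(6)) integrate f = t**4*exp(-t**2/8)/16 against the kernel
on [sqrt(6), 2*sqrt(3)): add ∫ t**4*(t**2/4 + 1)/16·t^(s-1) dt
for t in [2*sqrt(3), ∞): the term is ∫ t**4*exp(-t**2/4)/16·t^(s-1)

2**(s/2)*(4*2**(s/2)*(s + 4)*(s + 6)*uppergamma(s/2 + 2, 3) + 16*2**s*(s + 4)*(s + 6)*uppergamma(s/2 + 2, 1/4) - 16*2**s*(s + 4)*(s + 6)*uppergamma(s/2 + 2, 3/4) - 45*3**(s/2)*(s + 4) - 36*3**(s/2) + 288*6**(s/2)*(s + 4) + 144*6**(s/2) + s + 4)/(8*(s + 4)*(s + 6))
  Re(s) > -6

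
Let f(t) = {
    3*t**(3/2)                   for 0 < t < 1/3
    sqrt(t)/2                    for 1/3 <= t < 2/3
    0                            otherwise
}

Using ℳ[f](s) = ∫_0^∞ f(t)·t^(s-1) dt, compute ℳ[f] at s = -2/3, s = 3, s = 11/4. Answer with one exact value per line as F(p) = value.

peel off the shared t-power: 3*t on [0, 1/3); 1/2 on [1/3, 2/3)
peel off the common scale on t: t on [0, 1); 1/2 on [1, 2)
along the cuts 1/3, ℳ[f](s) splits into 2 integrals
for t in [0, 1/3): the term is ∫ 3*t**(3/2)·t^(s-1)
piece [1/3, 2/3): integrate sqrt(t)/2 against the kernel

F(-2/3) = 3*3**(1/6)*(14 - 5*2**(5/6))/10
F(3) = sqrt(3)*(5 + 72*sqrt(2))/5103
F(11/4) = 2*3**(3/4)*(9 + 136*2**(1/4))/17901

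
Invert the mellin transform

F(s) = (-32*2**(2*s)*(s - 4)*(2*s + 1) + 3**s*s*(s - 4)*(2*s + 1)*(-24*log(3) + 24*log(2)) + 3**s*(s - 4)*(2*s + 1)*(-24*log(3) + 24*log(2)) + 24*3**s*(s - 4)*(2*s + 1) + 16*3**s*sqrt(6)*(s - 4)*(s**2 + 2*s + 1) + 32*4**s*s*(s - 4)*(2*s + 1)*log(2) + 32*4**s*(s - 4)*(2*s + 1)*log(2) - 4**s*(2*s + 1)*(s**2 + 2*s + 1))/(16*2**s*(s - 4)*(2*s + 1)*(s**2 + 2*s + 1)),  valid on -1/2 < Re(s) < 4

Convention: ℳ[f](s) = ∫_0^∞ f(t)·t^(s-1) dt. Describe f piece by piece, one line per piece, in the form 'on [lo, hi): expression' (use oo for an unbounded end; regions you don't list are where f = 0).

linearity at 3/2, 2 turns ℳ[f](s) into 3 summed integrals
[0, 3/2) adds the kernel integral of sqrt(t)
∫ over [3/2, 2) of t*log(t)·t^(s-1) joins the sum
∫ t**(-4)·t^(s-1) over [2, ∞)

on [0, 3/2): sqrt(t)
on [3/2, 2): t*log(t)
on [2, oo): t**(-4)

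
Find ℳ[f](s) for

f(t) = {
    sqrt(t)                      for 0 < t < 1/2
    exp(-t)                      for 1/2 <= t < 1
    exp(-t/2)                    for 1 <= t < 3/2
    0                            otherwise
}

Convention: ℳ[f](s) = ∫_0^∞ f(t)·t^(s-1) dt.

(2**s*(2*s + 1)*uppergamma(s, 1/2) - 2**s*(2*s + 1)*uppergamma(s, 1) + 4**s*(2*s + 1)*uppergamma(s, 1/2) - 4**s*(2*s + 1)*uppergamma(s, 3/4) + sqrt(2))/(2**s*(2*s + 1))
  Re(s) > -1/2

integrate the 3 segments split at 1/2, 1, then add the results
on [0, 1/2): add ∫ sqrt(t)·t^(s-1) dt
on [1/2, 1) integrate f = exp(-t) against the kernel
over [1, 3/2), the kernel integral of exp(-t/2) enters the sum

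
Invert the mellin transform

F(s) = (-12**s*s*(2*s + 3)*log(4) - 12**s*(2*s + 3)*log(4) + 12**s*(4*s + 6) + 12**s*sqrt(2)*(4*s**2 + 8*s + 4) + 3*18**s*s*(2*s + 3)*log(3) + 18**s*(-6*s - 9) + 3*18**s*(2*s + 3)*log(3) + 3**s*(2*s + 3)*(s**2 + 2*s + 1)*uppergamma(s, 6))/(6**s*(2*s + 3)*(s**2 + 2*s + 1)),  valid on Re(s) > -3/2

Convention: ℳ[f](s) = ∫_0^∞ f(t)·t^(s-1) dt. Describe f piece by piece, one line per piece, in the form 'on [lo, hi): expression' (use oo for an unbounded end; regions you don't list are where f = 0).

on [0, 2): t**(3/2)
on [2, 3): t*log(t)
on [3, oo): exp(-2*t)

along the cuts 2, 3, ℳ[f](s) splits into 3 integrals
on [0, 2) integrate f = t**(3/2) against the kernel
for t in [2, 3): the term is ∫ t*log(t)·t^(s-1)
∫ over [3, ∞) of exp(-2*t)·t^(s-1) joins the sum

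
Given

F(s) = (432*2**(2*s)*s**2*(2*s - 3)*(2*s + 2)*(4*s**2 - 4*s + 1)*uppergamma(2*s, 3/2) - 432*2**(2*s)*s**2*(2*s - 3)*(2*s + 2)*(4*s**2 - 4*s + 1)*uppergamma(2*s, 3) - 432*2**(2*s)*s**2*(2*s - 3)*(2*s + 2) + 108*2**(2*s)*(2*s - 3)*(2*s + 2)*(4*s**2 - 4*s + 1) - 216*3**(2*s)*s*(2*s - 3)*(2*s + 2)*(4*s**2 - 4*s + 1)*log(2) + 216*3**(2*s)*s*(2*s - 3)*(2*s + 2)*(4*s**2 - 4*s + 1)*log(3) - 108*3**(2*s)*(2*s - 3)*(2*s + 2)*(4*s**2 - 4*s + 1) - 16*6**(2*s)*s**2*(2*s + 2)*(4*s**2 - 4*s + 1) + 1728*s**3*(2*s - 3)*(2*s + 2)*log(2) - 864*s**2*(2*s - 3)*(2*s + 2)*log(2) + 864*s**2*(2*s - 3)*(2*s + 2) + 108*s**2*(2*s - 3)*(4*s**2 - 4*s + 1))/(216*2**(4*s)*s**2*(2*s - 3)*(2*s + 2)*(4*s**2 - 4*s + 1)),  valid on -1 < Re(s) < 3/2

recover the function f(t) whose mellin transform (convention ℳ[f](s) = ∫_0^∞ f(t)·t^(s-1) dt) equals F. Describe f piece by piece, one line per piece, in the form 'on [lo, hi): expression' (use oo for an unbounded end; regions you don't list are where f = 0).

on [0, 1/16): 4*t
on [1/16, 1/4): log(2*sqrt(t))/(2*sqrt(t))
on [1/4, 9/16): log(2*sqrt(t))
on [9/16, 9/4): exp(-2*sqrt(t))
on [9/4, oo): 1/(8*t**(3/2))

the power substitution comes off first: 4*t**2 on [0, 1/4); log(2*t)/(2*t) on [1/4, 1/2); log(2*t) on [1/2, 3/4); …
strip the common scale on t: t**2 on [0, 1/2); log(t)/t on [1/2, 1); log(t) on [1, 3/2); …
along the cuts 1/16, 1/4, 9/16, 9/4, ℳ[f](s) splits into 5 integrals
[0, 1/16) adds the kernel integral of 4*t
on [1/16, 1/4) integrate f = log(2*sqrt(t))/(2*sqrt(t)) against the kernel
for t in [1/4, 9/16): the term is ∫ log(2*sqrt(t))·t^(s-1)
over [9/16, 9/4), the kernel integral of exp(-2*sqrt(t)) enters the sum
∫ 1/(8*t**(3/2))·t^(s-1) over [9/4, ∞)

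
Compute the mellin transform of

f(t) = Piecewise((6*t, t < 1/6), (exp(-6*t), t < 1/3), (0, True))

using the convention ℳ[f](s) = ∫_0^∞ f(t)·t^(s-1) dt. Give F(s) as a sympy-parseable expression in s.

remove the common scale on t first: 3*t on [0, 1/3); exp(-3*t) on [1/3, 2/3)
peel off the common scale on t: t on [0, 1); exp(-t) on [1, 2)
along the cuts 1/6, ℳ[f](s) splits into 2 integrals
∫ 6*t·t^(s-1) over [0, 1/6)
for t in [1/6, 1/3): the term is ∫ exp(-6*t)·t^(s-1)

((s + 1)*uppergamma(s, 1) - (s + 1)*uppergamma(s, 2) + 1)/(6**s*(s + 1))
  Re(s) > -1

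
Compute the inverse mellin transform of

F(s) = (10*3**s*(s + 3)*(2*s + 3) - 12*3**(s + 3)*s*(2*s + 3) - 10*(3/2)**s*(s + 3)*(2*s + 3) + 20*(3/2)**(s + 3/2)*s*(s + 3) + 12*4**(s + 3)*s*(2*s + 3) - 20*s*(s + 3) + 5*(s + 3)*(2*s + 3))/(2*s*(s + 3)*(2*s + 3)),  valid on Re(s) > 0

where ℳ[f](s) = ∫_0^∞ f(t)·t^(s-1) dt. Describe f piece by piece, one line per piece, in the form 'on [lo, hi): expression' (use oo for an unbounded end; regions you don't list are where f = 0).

cuts at 1, 3/2, 3: linearity sums the 4 kernel integrals
between 0 and 1 the integrand is 5/2·t^(s-1)
piece [1, 3/2): integrate 5*t**(3/2) against the kernel
between 3/2 and 3 the integrand is 5·t^(s-1)
over [3, 4), the kernel integral of 6*t**3 enters the sum

on [0, 1): 5/2
on [1, 3/2): 5*t**(3/2)
on [3/2, 3): 5
on [3, 4): 6*t**3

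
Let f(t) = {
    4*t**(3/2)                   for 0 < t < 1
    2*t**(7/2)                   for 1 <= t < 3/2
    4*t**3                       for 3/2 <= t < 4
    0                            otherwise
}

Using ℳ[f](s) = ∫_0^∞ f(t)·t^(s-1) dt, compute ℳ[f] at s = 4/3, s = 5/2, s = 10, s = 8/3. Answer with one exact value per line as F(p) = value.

F(4/3) = -243*2**(2/3)*3**(1/3)/104 + 492/493 + 243*2**(1/6)*3**(5/6)/232 + 3072*2**(2/3)/13
F(5/2) = 3155155/2112 - 243*sqrt(6)/88
F(10) = 59049*sqrt(6)/4096 + 341397373651241/16533504
F(8/3) = -729*2**(1/3)*3**(2/3)/272 + 588/925 + 2187*2**(5/6)*3**(1/6)/1184 + 24576*2**(1/3)/17

f breaks at 1, 3/2 into 3 integrals to sum
[0, 1) adds the kernel integral of 4*t**(3/2)
segment 1 to 3/2 holds 2*t**(7/2); add its integral
segment [3/2, 4) carries 4*t**3; integrate it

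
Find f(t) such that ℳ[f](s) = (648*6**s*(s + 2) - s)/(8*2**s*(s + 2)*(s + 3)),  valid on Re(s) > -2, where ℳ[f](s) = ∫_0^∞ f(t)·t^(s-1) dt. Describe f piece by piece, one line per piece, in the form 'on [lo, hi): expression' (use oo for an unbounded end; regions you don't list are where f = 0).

summing 2 kernel integrals split by 1/2 yields ℳ[f](s)
for t in [0, 1/2): the term is ∫ t**2·t^(s-1)
on [1/2, 3): add ∫ 3*t**3·t^(s-1) dt

on [0, 1/2): t**2
on [1/2, 3): 3*t**3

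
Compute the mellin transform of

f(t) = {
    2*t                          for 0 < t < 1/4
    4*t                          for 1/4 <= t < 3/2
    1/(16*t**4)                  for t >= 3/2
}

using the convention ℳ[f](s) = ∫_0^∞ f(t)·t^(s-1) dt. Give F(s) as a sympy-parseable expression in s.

(970*6**s*s - 3890*6**s - 81*s + 324)/(162*2**(2*s)*(s**2 - 3*s - 4))
  -1 < Re(s) < 4

reversing the common scale on t: t on [0, 1/2); 2*t on [1/2, 3); t**(-4) on [3, ∞)
integrate the 3 segments split at 1/4, 3/2, then add the results
∫ 2*t·t^(s-1) over [0, 1/4)
the [1/4, 3/2) slice contributes ∫ 4*t·t^(s-1) dt
segment [3/2, ∞) carries 1/(16*t**4); integrate it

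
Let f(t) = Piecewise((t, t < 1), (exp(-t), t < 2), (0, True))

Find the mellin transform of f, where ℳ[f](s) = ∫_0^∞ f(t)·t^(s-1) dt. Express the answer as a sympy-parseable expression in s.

slice at 1, transform all 2 pieces, and sum them
the [0, 1) slice contributes ∫ t·t^(s-1) dt
∫ exp(-t)·t^(s-1) over [1, 2)

((s + 1)*uppergamma(s, 1) - (s + 1)*uppergamma(s, 2) + 1)/(s + 1)
  Re(s) > -1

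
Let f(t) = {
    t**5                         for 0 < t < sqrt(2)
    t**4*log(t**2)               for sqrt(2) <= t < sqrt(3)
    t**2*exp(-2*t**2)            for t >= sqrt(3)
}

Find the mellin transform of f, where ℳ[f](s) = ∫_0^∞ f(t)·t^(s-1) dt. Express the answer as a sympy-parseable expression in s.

peel off the shared t-power: t**3 on [0, sqrt(2)); t**2*log(t**2) on [sqrt(2), sqrt(3)); exp(-2*t**2) on [sqrt(3), ∞)
reversing the power substitution: t**(3/2) on [0, 2); t*log(t) on [2, 3); exp(-2*t) on [3, ∞)
linearity at sqrt(2), sqrt(3) turns ℳ[f](s) into 3 summed integrals
over [0, sqrt(2)), the kernel integral of t**5 enters the sum
segment [sqrt(2), sqrt(3)) carries t**4*log(t**2); integrate it
over [sqrt(3), ∞), the kernel integral of t**2*exp(-2*t**2) enters the sum

6**(-s/2 - 1)*(-12**(s/2 + 1)*(s + 2)*(s + 5)*log(2) - 2*12**(s/2 + 1)*(s + 5)*log(2) + 2*12**(s/2 + 1)*(s + 5) + 4*12**(s/2 + 1)*sqrt(2)*(s + (s + 2)**2/4 + 3) + 3*18**(s/2 + 1)*(s + 2)*(s + 5)*log(3)/2 - 3*18**(s/2 + 1)*(s + 5) + 3*18**(s/2 + 1)*(s + 5)*log(3) + 3**(s/2 + 1)*(s + 5)*(s + (s + 2)**2/4 + 3)*uppergamma(s/2 + 1, 6))/(2*(s + 5)*(s + (s + 2)**2/4 + 3))
  Re(s) > -5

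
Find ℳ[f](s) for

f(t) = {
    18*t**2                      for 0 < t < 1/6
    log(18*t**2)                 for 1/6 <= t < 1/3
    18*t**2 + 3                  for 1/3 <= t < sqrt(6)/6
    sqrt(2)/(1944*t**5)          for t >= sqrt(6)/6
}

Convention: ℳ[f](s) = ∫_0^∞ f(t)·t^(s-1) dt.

(-135*2**s*s**2*(s - 5)/2 + 27*2**s*s*(s/2 + 1)*(s - 5)*log(2) - 81*2**s*s*(s - 5) - 54*2**s*(s/2 + 1)*(s - 5) - sqrt(3)*6**(s/2)*s**2*(s/2 + 1) + 81*6**(s/2)*s**2*(s - 5) + 81*6**(s/2)*s*(s - 5) + 27*s**2*(s - 5)/4 + 27*s*(s/2 + 1)*(s - 5)*log(2) + (s - 5)*(27*s + 54))/(27*6**s*s**2*(s/2 + 1)*(s - 5))
  -2 < Re(s) < 5

invert the common scale on t to get 2*t**2 on [0, 1/2); log(2*t**2) on [1/2, 1); 2*t**2 + 3 on [1, sqrt(6)/2); …
peel off the power substitution: 2*t on [0, 1/4); log(2*t) on [1/4, 1); 2*t + 3 on [1, 3/2); …
invert the common scale on t to get t on [0, 1/2); log(t) on [1/2, 2); t + 3 on [2, 3); …
integrate the 4 segments split at 1/6, 1/3, sqrt(6)/6, then add the results
∫ 18*t**2·t^(s-1) over [0, 1/6)
∫ over [1/6, 1/3) of log(18*t**2)·t^(s-1) joins the sum
on [1/3, sqrt(6)/6): add ∫ (18*t**2 + 3)·t^(s-1) dt
segment [sqrt(6)/6, ∞) carries sqrt(2)/(1944*t**5); integrate it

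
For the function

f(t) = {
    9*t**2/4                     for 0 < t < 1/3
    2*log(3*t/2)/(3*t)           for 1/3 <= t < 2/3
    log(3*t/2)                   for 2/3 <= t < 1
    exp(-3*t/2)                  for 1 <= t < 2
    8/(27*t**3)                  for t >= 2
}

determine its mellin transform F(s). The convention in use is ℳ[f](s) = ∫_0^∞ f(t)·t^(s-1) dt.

reversing the common scale on t: t**2 on [0, 1/2); log(t)/t on [1/2, 1); log(t) on [1, 3/2); …
breakpoints 1/3, 2/3, 1, 2: one integral from each of the 5 segments
piece [0, 1/3): integrate 9*t**2/4 against the kernel
the [1/3, 2/3) slice contributes ∫ 2*log(3*t/2)/(3*t)·t^(s-1) dt
on [2/3, 1): add ∫ log(3*t/2)·t^(s-1) dt
on [1, 2) integrate f = exp(-3*t/2) against the kernel
between 2 and ∞ the integrand is 8/(27*t**3)·t^(s-1)

(108*2**s*s**2*(s - 3)*(s + 2)*(s**2 - 2*s + 1)*uppergamma(s, 3/2) - 108*2**s*s**2*(s - 3)*(s + 2)*(s**2 - 2*s + 1)*uppergamma(s, 3) - 108*2**s*s**2*(s - 3)*(s + 2) + 108*2**s*(s - 3)*(s + 2)*(s**2 - 2*s + 1) - 108*3**s*s*(s - 3)*(s + 2)*(s**2 - 2*s + 1)*log(2) + 108*3**s*s*(s - 3)*(s + 2)*(s**2 - 2*s + 1)*log(3) - 108*3**s*(s - 3)*(s + 2)*(s**2 - 2*s + 1) - 4*6**s*s**2*(s + 2)*(s**2 - 2*s + 1) + 216*s**3*(s - 3)*(s + 2)*log(2) - 216*s**2*(s - 3)*(s + 2)*log(2) + 216*s**2*(s - 3)*(s + 2) + 27*s**2*(s - 3)*(s**2 - 2*s + 1))/(108*3**s*s**2*(s - 3)*(s + 2)*(s**2 - 2*s + 1))
  -2 < Re(s) < 3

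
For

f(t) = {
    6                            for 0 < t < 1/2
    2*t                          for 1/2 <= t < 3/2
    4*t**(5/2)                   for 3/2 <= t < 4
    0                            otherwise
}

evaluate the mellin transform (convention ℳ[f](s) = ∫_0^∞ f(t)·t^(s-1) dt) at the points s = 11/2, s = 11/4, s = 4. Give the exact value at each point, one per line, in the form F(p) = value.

linearity at 1/2, 3/2 turns ℳ[f](s) into 3 summed integrals
∫ over [0, 1/2) of 6·t^(s-1) joins the sum
segment 1/2 to 3/2 holds 2*t; add its integral
on [3/2, 4): add ∫ 4*t**(5/2)·t^(s-1) dt

F(11/2) = 67*sqrt(2)/4576 + 729*sqrt(6)/416 + 16770655/512
F(11/4) = 2**(1/4)*(-13365*sqrt(2)*3**(1/4) + 1106 + 4158*3**(3/4) + 3604480*2**(1/4))/4620
F(4) = 10492247/2080 - 729*sqrt(6)/208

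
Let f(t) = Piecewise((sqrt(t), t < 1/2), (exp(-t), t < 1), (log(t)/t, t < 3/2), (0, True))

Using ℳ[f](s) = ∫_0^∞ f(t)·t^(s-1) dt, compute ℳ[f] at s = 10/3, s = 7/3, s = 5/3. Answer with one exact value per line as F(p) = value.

summing 3 kernel integrals split by 1/2, 1 yields ℳ[f](s)
between 0 and 1/2 the integrand is sqrt(t)·t^(s-1)
segment [1/2, 1) carries exp(-t); integrate it
on [1, 3/2): add ∫ log(t)/t·t^(s-1) dt

F(10/3) = -uppergamma(10/3, 1) - 81*2**(2/3)*3**(1/3)/392 + 3*2**(1/6)/184 + 9/49 + log(3**(27*2**(2/3)*3**(1/3)/56)/2**(27*2**(2/3)*3**(1/3)/56)) + uppergamma(10/3, 1/2)
F(7/3) = -uppergamma(7/3, 1) - 27*2**(2/3)*3**(1/3)/64 + 3*2**(1/6)/68 + log(3**(9*2**(2/3)*3**(1/3)/16)/2**(9*2**(2/3)*3**(1/3)/16)) + 9/16 + uppergamma(7/3, 1/2)
F(5/3) = -9*2**(1/3)*3**(2/3)/8 - uppergamma(5/3, 1) + 3*2**(5/6)/52 + uppergamma(5/3, 1/2) + log(3**(3*2**(1/3)*3**(2/3)/4)/2**(3*2**(1/3)*3**(2/3)/4)) + 9/4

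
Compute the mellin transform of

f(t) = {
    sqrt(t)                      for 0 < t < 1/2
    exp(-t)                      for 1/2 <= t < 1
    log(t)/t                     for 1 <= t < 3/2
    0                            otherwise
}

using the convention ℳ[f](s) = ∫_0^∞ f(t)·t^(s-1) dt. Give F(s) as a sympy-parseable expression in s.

summing 3 kernel integrals split by 1/2, 1 yields ℳ[f](s)
segment 0 to 1/2 holds sqrt(t); add its integral
on [1/2, 1): add ∫ exp(-t)·t^(s-1) dt
for t in [1, 3/2): the term is ∫ log(t)/t·t^(s-1)

(3*2**s*(2*s + 1)*(s**2 - 2*s + 1)*uppergamma(s, 1/2) - 3*2**s*(2*s + 1)*(s**2 - 2*s + 1)*uppergamma(s, 1) + 3*2**s*(2*s + 1) + 3**s*s*(2*s + 1)*(-2*log(2) + 2*log(3)) - 2*3**s*(2*s + 1) + 3**s*(2*s + 1)*(-2*log(3) + 2*log(2)) + 3*sqrt(2)*(s**2 - 2*s + 1))/(3*2**s*(2*s + 1)*(s**2 - 2*s + 1))
  Re(s) > -1/2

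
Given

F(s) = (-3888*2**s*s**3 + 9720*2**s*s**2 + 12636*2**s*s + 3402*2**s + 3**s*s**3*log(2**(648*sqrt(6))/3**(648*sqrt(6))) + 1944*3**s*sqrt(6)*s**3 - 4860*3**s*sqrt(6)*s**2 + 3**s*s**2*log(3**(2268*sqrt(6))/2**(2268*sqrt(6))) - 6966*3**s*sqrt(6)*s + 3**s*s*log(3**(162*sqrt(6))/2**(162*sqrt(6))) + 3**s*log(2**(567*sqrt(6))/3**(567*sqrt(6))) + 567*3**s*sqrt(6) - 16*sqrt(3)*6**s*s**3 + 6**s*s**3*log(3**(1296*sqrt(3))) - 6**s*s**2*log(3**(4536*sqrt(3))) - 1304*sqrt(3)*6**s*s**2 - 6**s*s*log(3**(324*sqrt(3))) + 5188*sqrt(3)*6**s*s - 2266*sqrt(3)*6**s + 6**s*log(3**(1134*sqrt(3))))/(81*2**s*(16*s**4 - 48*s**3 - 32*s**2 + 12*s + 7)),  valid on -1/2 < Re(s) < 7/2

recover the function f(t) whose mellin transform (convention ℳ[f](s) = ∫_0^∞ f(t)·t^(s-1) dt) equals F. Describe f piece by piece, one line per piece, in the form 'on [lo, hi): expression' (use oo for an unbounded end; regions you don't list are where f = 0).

strip the shared t-power: t**(3/2) on [0, 1); sqrt(t)*(t + 3) on [1, 3/2); t**(3/2)*log(t) on [3/2, 3); …
remove the shared t-power first: t on [0, 1); t + 3 on [1, 3/2); t*log(t) on [3/2, 3); …
the 4 pieces separated at 1, 3/2, 3 each add one integral
for t in [0, 1): the term is ∫ sqrt(t)·t^(s-1)
on [1, 3/2): add ∫ (t + 3)/sqrt(t)·t^(s-1) dt
segment 3/2 to 3 holds sqrt(t)*log(t); add its integral
∫ t**(-7/2)·t^(s-1) over [3, ∞)

on [0, 1): sqrt(t)
on [1, 3/2): (t + 3)/sqrt(t)
on [3/2, 3): sqrt(t)*log(t)
on [3, oo): t**(-7/2)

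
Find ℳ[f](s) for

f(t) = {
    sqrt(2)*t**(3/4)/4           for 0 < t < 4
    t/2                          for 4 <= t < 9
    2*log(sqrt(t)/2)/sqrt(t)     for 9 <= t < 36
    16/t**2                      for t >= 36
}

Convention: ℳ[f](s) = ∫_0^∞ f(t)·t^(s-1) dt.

(324*2**(2*s)*(2*s - 4)*(2*s + 2)*(4*s**2 - 4*s + 1) - 324*2**(2*s)*(2*s - 4)*(4*s + 3)*(4*s**2 - 4*s + 1) - 216*3**(2*s)*s*(2*s - 4)*(2*s + 2)*(4*s + 3)*log(3) + 216*3**(2*s)*s*(2*s - 4)*(2*s + 2)*(4*s + 3)*log(2) - 108*3**(2*s)*(2*s - 4)*(2*s + 2)*(4*s + 3)*log(2) + 108*3**(2*s)*(2*s - 4)*(2*s + 2)*(4*s + 3) + 108*3**(2*s)*(2*s - 4)*(2*s + 2)*(4*s + 3)*log(3) + 729*3**(2*s)*(2*s - 4)*(4*s + 3)*(4*s**2 - 4*s + 1) + 108*6**(2*s)*s*(2*s - 4)*(2*s + 2)*(4*s + 3)*log(3) - 54*6**(2*s)*(2*s - 4)*(2*s + 2)*(4*s + 3)*log(3) - 54*6**(2*s)*(2*s - 4)*(2*s + 2)*(4*s + 3) - 2*6**(2*s)*(2*s + 2)*(4*s + 3)*(4*s**2 - 4*s + 1))/(81*(2*s - 4)*(2*s + 2)*(4*s + 3)*(4*s**2 - 4*s + 1))
  -3/4 < Re(s) < 2

invert the power substitution to get sqrt(2)*t**(3/2)/4 on [0, 2); t**2/2 on [2, 3); 2*log(t/2)/t on [3, 6); …
invert the common scale on t to get t**(3/2) on [0, 1); 2*t**2 on [1, 3/2); log(t)/t on [3/2, 3); …
cuts at 4, 9, 36: linearity sums the 4 kernel integrals
[0, 4) adds the kernel integral of sqrt(2)*t**(3/4)/4
for t in [4, 9): the term is ∫ t/2·t^(s-1)
for t in [9, 36): the term is ∫ 2*log(sqrt(t)/2)/sqrt(t)·t^(s-1)
[36, ∞) adds the kernel integral of 16/t**2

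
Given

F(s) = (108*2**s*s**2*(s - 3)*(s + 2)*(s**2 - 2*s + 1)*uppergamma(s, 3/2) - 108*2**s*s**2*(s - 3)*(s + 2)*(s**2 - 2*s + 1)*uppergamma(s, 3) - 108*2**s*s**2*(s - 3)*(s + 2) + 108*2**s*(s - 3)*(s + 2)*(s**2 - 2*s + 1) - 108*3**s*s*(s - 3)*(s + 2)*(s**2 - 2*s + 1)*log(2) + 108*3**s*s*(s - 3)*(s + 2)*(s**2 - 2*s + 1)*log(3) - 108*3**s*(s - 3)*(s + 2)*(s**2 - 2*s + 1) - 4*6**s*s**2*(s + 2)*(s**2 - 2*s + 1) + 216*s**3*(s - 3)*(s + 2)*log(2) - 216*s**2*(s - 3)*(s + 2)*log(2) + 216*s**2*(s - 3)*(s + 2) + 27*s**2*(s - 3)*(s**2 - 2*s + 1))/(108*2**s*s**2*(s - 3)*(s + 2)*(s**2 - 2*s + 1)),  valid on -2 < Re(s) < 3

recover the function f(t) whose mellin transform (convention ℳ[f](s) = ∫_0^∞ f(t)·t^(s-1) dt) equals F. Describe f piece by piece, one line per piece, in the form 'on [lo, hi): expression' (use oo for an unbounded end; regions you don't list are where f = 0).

on [0, 1/2): t**2
on [1/2, 1): log(t)/t
on [1, 3/2): log(t)
on [3/2, 3): exp(-t)
on [3, oo): t**(-3)

summing 5 kernel integrals split by 1/2, 1, 3/2, 3 yields ℳ[f](s)
on [0, 1/2): add ∫ t**2·t^(s-1) dt
on [1/2, 1) integrate f = log(t)/t against the kernel
on [1, 3/2) integrate f = log(t) against the kernel
over [3/2, 3), the kernel integral of exp(-t) enters the sum
between 3 and ∞ the integrand is t**(-3)·t^(s-1)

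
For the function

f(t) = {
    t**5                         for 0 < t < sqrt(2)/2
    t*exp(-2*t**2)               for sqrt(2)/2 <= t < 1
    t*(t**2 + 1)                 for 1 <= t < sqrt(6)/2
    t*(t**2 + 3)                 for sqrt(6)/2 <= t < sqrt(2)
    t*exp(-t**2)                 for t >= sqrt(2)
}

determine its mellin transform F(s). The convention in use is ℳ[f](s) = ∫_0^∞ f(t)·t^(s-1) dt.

2**(1/2 - s/2)*(40*2**s*(s + 1)*(s + 5) + 48*2**s*(s + 5) + 2*2**(s/2 + 1/2)*(s + 1)*(s + 3)*(s + 5)*uppergamma(s/2 + 1/2, 2) - 8*2**(s/2 + 1/2)*(s + 1)*(s + 5) - 8*2**(s/2 + 1/2)*(s + 5) - 8*3**(s/2 + 1/2)*(s + 1)*(s + 5) - 16*3**(s/2 + 1/2)*(s + 5) + 2*(s + 1)*(s + 3)*(s + 5)*uppergamma(s/2 + 1/2, 1) - 2*(s + 1)*(s + 3)*(s + 5)*uppergamma(s/2 + 1/2, 2) + (s + 1)*(s + 3))/(8*(s + 1)*(s + 3)*(s + 5))
  Re(s) > -5

remove the shared t-power first: t**4 on [0, sqrt(2)/2); exp(-2*t**2) on [sqrt(2)/2, 1); t**2 + 1 on [1, sqrt(6)/2); …
invert the power substitution to get t**2 on [0, 1/2); exp(-2*t) on [1/2, 1); t + 1 on [1, 3/2); …
the 5 pieces separated at sqrt(2)/2, 1, sqrt(6)/2, sqrt(2) each add one integral
segment 0 to sqrt(2)/2 holds t**5; add its integral
between sqrt(2)/2 and 1 the integrand is t*exp(-2*t**2)·t^(s-1)
∫ t*(t**2 + 1)·t^(s-1) over [1, sqrt(6)/2)
segment [sqrt(6)/2, sqrt(2)) carries t*(t**2 + 3); integrate it
on [sqrt(2), ∞): add ∫ t*exp(-t**2)·t^(s-1) dt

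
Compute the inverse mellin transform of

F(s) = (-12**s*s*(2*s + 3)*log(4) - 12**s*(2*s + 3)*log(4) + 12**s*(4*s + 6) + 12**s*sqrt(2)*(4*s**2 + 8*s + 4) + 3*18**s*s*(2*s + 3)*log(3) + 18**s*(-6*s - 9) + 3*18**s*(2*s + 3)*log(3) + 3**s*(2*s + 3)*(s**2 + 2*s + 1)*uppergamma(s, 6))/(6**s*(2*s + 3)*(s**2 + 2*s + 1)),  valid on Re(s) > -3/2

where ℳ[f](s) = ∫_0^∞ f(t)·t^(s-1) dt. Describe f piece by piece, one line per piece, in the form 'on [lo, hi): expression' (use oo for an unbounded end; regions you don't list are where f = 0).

integrate the 3 segments split at 2, 3, then add the results
on [0, 2) integrate f = t**(3/2) against the kernel
∫ over [2, 3) of t*log(t)·t^(s-1) joins the sum
segment [3, ∞) carries exp(-2*t); integrate it

on [0, 2): t**(3/2)
on [2, 3): t*log(t)
on [3, oo): exp(-2*t)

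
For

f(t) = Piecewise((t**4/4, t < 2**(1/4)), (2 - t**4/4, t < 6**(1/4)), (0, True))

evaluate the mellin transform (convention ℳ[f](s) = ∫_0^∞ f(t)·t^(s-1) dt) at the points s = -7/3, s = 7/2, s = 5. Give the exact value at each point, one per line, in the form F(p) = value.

F(-7/3) = 2**(5/12)*(102 - 41*3**(5/12))/140
F(7/2) = 2**(7/8)*(-46 + 39*3**(7/8))/105
F(5) = 2**(1/4)*(-26 + 63*3**(1/4))/45

undo the power substitution: t**2/4 on [0, sqrt(2)); 2 - t**2/4 on [sqrt(2), sqrt(6))
reversing the common scale on t: t**2 on [0, sqrt(2)/2); 2 - t**2 on [sqrt(2)/2, sqrt(6)/2)
back out the power substitution: t on [0, 1/2); 2 - t on [1/2, 3/2)
treat the 2 regions marked off by 2**(1/4) separately and sum
∫ over [0, 2**(1/4)) of t**4/4·t^(s-1) joins the sum
[2**(1/4), 6**(1/4)) adds the kernel integral of (2 - t**4/4)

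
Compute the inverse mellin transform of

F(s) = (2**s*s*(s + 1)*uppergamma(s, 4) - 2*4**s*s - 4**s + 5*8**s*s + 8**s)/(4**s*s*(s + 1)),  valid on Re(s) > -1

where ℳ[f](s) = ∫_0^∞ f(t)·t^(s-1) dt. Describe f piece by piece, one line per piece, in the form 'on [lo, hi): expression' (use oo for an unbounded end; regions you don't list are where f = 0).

on [0, 1): t
on [1, 2): 2*t + 1
on [2, oo): exp(-2*t)

summing 3 kernel integrals split by 1, 2 yields ℳ[f](s)
on [0, 1): add ∫ t·t^(s-1) dt
over [1, 2), the kernel integral of (2*t + 1) enters the sum
segment 2 to ∞ holds exp(-2*t); add its integral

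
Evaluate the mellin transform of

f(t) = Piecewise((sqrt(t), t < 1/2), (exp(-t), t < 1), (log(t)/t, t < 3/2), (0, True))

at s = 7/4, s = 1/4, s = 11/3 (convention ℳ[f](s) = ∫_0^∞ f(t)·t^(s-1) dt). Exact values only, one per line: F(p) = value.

F(7/4) = -8*2**(1/4)*3**(3/4)/9 - uppergamma(7/4, 1) + 2**(3/4)/18 + log(3**(2*2**(1/4)*3**(3/4)/3)/2**(2*2**(1/4)*3**(3/4)/3)) + uppergamma(7/4, 1/2) + 16/9
F(1/4) = -16*2**(3/4)*3**(1/4)/27 + log(2**(4*2**(3/4)*3**(1/4)/9)/3**(4*2**(3/4)*3**(1/4)/9)) - uppergamma(1/4, 1) + uppergamma(1/4, 1/2) + 2*2**(1/4)/3 + 16/9
F(11/3) = -uppergamma(11/3, 1) - 81*2**(1/3)*3**(2/3)/512 + 3*2**(5/6)/400 + 9/64 + log(3**(27*2**(1/3)*3**(2/3)/64)/2**(27*2**(1/3)*3**(2/3)/64)) + uppergamma(11/3, 1/2)

split f at 1/2, 1: ℳ[f](s) collects 3 kernel integrals
piece [0, 1/2): integrate sqrt(t) against the kernel
[1/2, 1) adds the kernel integral of exp(-t)
for t in [1, 3/2): the term is ∫ log(t)/t·t^(s-1)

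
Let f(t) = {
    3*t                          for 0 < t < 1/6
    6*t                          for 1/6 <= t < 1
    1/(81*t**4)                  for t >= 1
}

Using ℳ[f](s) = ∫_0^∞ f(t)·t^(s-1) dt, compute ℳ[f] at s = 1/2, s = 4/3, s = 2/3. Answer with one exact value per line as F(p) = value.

undo the common scale on t: t on [0, 1/2); 2*t on [1/2, 3); t**(-4) on [3, ∞)
decompose at 1/6, 1; ℳ[f](s) sums the 3 pieces' integrals
[0, 1/6) adds the kernel integral of 3*t
∫ over [1/6, 1) of 6*t·t^(s-1) joins the sum
piece [1, ∞): integrate 1/(81*t**4) against the kernel

F(1/2) = 2270/567 - sqrt(6)/18
F(4/3) = 3895/1512 - 6**(2/3)/168
F(2/3) = 973/270 - 6**(1/3)/20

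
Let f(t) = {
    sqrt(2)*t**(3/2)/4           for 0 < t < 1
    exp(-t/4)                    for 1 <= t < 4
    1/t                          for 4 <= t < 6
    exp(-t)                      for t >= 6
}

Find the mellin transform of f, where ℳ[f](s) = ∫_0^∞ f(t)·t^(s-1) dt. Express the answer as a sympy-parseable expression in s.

reversing the common scale on t: t**(3/2) on [0, 1/2); exp(-t/2) on [1/2, 2); 1/(2*t) on [2, 3); …
linearity at 1, 4, 6 turns ℳ[f](s) into 4 summed integrals
∫ sqrt(2)*t**(3/2)/4·t^(s-1) over [0, 1)
∫ exp(-t/4)·t^(s-1) over [1, 4)
the [4, 6) slice contributes ∫ 1/t·t^(s-1) dt
for t in [6, ∞): the term is ∫ exp(-t)·t^(s-1)

2**s*(12*24**s*(s - 1)*(2*s + 3)*uppergamma(s, 1/4) - 12*24**s*(s - 1)*(2*s + 3)*uppergamma(s, 1) - 3*24**s*(2*s + 3) + 2*36**s*(2*s + 3) + 12*6**s*(s - 1)*(2*s + 3)*uppergamma(s, 6) + 6*sqrt(2)*6**s*(s - 1))/(12*12**s*(s - 1)*(2*s + 3))
  Re(s) > -3/2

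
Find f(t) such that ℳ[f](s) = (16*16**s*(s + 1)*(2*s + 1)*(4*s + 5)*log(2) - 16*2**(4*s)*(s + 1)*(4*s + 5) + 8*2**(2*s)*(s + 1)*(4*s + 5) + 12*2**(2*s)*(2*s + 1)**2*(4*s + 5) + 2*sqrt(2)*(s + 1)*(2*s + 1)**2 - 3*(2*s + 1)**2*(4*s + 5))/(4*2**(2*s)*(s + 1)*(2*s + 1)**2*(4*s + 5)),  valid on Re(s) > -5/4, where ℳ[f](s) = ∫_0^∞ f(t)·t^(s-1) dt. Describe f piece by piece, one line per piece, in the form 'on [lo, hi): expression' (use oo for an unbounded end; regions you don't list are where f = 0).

invert the power substitution to get t**(5/2) on [0, 1/2); 3*t**2 on [1/2, 1); t*log(t) on [1, 2)
reversing the shared t-power: t**(3/2) on [0, 1/2); 3*t on [1/2, 1); log(t) on [1, 2)
split f at 1/4, 1: ℳ[f](s) collects 3 kernel integrals
over [0, 1/4), the kernel integral of t**(5/4) enters the sum
segment [1/4, 1) carries 3*t; integrate it
over [1, 4), the kernel integral of sqrt(t)*log(sqrt(t)) enters the sum

on [0, 1/4): t**(5/4)
on [1/4, 1): 3*t
on [1, 4): sqrt(t)*log(sqrt(t))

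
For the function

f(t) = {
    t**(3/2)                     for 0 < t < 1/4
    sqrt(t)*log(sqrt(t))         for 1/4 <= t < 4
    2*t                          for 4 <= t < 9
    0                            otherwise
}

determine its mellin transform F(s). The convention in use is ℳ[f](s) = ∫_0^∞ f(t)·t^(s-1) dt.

remove the power substitution first: t**3 on [0, 1/2); t*log(t) on [1/2, 2); 2*t**2 on [2, 3)
back out the shared t-power: t**2 on [0, 1/2); log(t) on [1/2, 2); 2*t on [2, 3)
the 3 pieces separated at 1/4, 4 each add one integral
for t in [0, 1/4): the term is ∫ t**(3/2)·t^(s-1)
between 1/4 and 4 the integrand is sqrt(t)*log(sqrt(t))·t^(s-1)
between 4 and 9 the integrand is 2*t·t^(s-1)

(16*16**s*(s + 1)*(2*s + 1)*(2*s + 3)*log(2) - 16*2**(4*s)*(s + 1)*(2*s + 3) - 32*2**(4*s)*(2*s + 1)**2*(2*s + 3) + 72*6**(2*s)*(2*s + 1)**2*(2*s + 3) + (s + 1)*(2*s + 1)**2 + 4*(s + 1)*(2*s + 1)*(2*s + 3)*log(2) + 4*(s + 1)*(2*s + 3))/(4*2**(2*s)*(s + 1)*(2*s + 1)**2*(2*s + 3))
  Re(s) > -3/2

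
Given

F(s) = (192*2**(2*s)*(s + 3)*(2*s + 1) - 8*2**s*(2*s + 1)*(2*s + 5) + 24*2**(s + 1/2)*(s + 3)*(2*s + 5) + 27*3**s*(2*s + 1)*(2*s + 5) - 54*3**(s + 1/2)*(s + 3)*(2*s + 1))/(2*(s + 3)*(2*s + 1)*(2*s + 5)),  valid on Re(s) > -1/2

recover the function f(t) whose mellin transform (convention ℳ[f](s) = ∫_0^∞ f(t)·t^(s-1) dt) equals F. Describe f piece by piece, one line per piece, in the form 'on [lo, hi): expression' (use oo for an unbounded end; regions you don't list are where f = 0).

on [0, 2): 6*sqrt(t)
on [2, 3): t**3/2
on [3, 4): 3*t**(5/2)/2

linearity at 2, 3 turns ℳ[f](s) into 3 summed integrals
on [0, 2) integrate f = 6*sqrt(t) against the kernel
between 2 and 3 the integrand is t**3/2·t^(s-1)
between 3 and 4 the integrand is 3*t**(5/2)/2·t^(s-1)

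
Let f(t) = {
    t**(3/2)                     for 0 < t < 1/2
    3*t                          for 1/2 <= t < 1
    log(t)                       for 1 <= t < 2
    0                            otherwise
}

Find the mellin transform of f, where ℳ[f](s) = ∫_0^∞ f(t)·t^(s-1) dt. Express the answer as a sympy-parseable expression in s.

(-2*2**(2*s)*(s + 1)*(2*s + 3) + 6*2**s*s**2*(2*s + 3) + 2*2**s*(s + 1)*(2*s + 3) + 4**s*s*(s + 1)*(2*s + 3)*log(4) + sqrt(2)*s**2*(s + 1) - 3*s**2*(2*s + 3))/(2*2**s*s**2*(s + 1)*(2*s + 3))
  Re(s) > -3/2

integrate the 3 segments split at 1/2, 1, then add the results
for t in [0, 1/2): the term is ∫ t**(3/2)·t^(s-1)
for t in [1/2, 1): the term is ∫ 3*t·t^(s-1)
for t in [1, 2): the term is ∫ log(t)·t^(s-1)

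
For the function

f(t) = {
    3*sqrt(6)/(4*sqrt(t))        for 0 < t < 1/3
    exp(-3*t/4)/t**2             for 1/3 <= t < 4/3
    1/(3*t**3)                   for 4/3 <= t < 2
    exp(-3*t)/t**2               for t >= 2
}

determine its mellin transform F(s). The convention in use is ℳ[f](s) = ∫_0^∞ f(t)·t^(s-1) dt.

back out the shared t-power: 3*sqrt(6)*sqrt(t)/4 on [0, 1/3); exp(-3*t/4)/t on [1/3, 4/3); 1/(3*t**2) on [4/3, 2); …
undo the shared t-power: 3*sqrt(6)*t**(3/2)/4 on [0, 1/3); exp(-3*t/4) on [1/3, 4/3); 1/(3*t) on [4/3, 2); …
back out the common scale on t: t**(3/2) on [0, 1/2); exp(-t/2) on [1/2, 2); 1/(2*t) on [2, 3); …
treat the 4 regions marked off by 1/3, 4/3, 2 separately and sum
between 0 and 1/3 the integrand is 3*sqrt(6)/(4*sqrt(t))·t^(s-1)
∫ over [1/3, 4/3) of exp(-3*t/4)/t**2·t^(s-1) joins the sum
over [4/3, 2), the kernel integral of 1/(3*t**3) enters the sum
[2, ∞) adds the kernel integral of exp(-3*t)/t**2

(9*24**s*(1 - 2*s)/64 + 9*24**s*(s - 3)*(2*s - 1)*uppergamma(s - 2, 1/4)/16 - 9*24**s*(s - 3)*(2*s - 1)*uppergamma(s - 2, 1)/16 + 36**s*(2*s - 1)/24 + 9*6**s*(s - 3)*(2*s - 1)*uppergamma(s - 2, 6) + 9*sqrt(2)*6**s*(s - 3)/2)/(18**s*(s - 3)*(2*s - 1))
  Re(s) > 1/2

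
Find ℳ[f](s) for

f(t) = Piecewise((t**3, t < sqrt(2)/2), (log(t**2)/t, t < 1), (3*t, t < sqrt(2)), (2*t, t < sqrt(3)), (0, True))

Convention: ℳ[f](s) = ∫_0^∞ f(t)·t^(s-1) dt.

2**(-s/2 - 3/2)*(-3*2**(s/2 + 3/2)*(s + 3)*(4*s - (s + 1)**2) + 2**(s/2 + 5/2)*(s + 1)*(s + 3) + 2**(s + 2)*(s + 3)*(4*s - (s + 1)**2) + 4*6**(s/2 + 1/2)*(s + 3)*(4*s - (s + 1)**2) - 4*(s + 1)**2*(s + 3)*log(2) - 8*(s + 1)*(s + 3) + 8*(s + 1)*(s + 3)*log(2) + (s + 1)*(4*s - (s + 1)**2))/((s + 1)*(s + 3)*(4*s - (s + 1)**2))
  Re(s) > -3

invert the shared t-power to get t**2 on [0, sqrt(2)/2); log(t**2)/t**2 on [sqrt(2)/2, 1); 3 on [1, sqrt(2)); …
remove the power substitution first: t on [0, 1/2); log(t)/t on [1/2, 1); 3 on [1, 2); …
along the cuts sqrt(2)/2, 1, sqrt(2), ℳ[f](s) splits into 4 integrals
∫ over [0, sqrt(2)/2) of t**3·t^(s-1) joins the sum
over [sqrt(2)/2, 1), the kernel integral of log(t**2)/t enters the sum
for t in [1, sqrt(2)): the term is ∫ 3*t·t^(s-1)
for t in [sqrt(2), sqrt(3)): the term is ∫ 2*t·t^(s-1)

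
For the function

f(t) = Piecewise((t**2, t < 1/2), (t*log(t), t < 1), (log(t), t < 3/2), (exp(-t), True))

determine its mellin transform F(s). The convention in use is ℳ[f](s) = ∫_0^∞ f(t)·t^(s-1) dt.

(4*2**s*s**2*(s + 2)*(s**2 + 2*s + 1)*uppergamma(s, 3/2) - 4*2**s*s**2*(s + 2) + 4*2**s*(s + 2)*(s**2 + 2*s + 1) + 3**s*s*(s + 2)*(-4*log(2) + 4*log(3))*(s**2 + 2*s + 1) - 4*3**s*(s + 2)*(s**2 + 2*s + 1) + s**3*(s + 2)*log(4) + s**2*(s + 2)*log(4) + 2*s**2*(s + 2) + s**2*(s**2 + 2*s + 1))/(4*2**s*s**2*(s + 2)*(s**2 + 2*s + 1))
  Re(s) > -2

slice at 1/2, 1, 3/2, transform all 4 pieces, and sum them
[0, 1/2) adds the kernel integral of t**2
∫ over [1/2, 1) of t*log(t)·t^(s-1) joins the sum
segment 1 to 3/2 holds log(t); add its integral
on [3/2, ∞): add ∫ exp(-t)·t^(s-1) dt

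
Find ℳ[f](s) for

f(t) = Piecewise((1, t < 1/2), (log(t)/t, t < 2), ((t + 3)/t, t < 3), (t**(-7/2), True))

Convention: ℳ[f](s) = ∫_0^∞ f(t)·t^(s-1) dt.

2**(1 - s)*(54*2**(2*s - 2)*s*(s - 1)*(2*s - 7)*log(2) - 54*2**(2*s - 2)*s*(2*s - 7) - 270*2**(2*s - 2)*(s - 1)**2*(2*s - 7) - 162*2**(2*s - 2)*(s - 1)*(2*s - 7) - 4*sqrt(3)*6**(s - 1)*s*(s - 1)**2 + 324*6**(s - 1)*(s - 1)**2*(2*s - 7) + 162*6**(s - 1)*(s - 1)*(2*s - 7) + 54*s*(s - 1)*(2*s - 7)*log(2) + 54*s*(2*s - 7) + 27*(s - 1)**2*(2*s - 7))/(54*s*(s - 1)**2*(2*s - 7))
  0 < Re(s) < 7/2

strip the shared t-power: t on [0, 1/2); log(t) on [1/2, 2); t + 3 on [2, 3); …
integrate the 4 segments split at 1/2, 2, 3, then add the results
over [0, 1/2), the kernel integral of 1 enters the sum
segment 1/2 to 2 holds log(t)/t; add its integral
between 2 and 3 the integrand is (t + 3)/t·t^(s-1)
for t in [3, ∞): the term is ∫ t**(-7/2)·t^(s-1)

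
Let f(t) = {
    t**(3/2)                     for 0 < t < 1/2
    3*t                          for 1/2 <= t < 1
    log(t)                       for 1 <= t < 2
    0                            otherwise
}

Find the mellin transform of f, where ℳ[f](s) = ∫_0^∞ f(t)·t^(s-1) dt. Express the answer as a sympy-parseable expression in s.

(-2*2**(2*s)*(s + 1)*(2*s + 3) + 6*2**s*s**2*(2*s + 3) + 2*2**s*(s + 1)*(2*s + 3) + 4**s*s*(s + 1)*(2*s + 3)*log(4) + sqrt(2)*s**2*(s + 1) - 3*s**2*(2*s + 3))/(2*2**s*s**2*(s + 1)*(2*s + 3))
  Re(s) > -3/2

integrate the 3 segments split at 1/2, 1, then add the results
segment [0, 1/2) carries t**(3/2); integrate it
between 1/2 and 1 the integrand is 3*t·t^(s-1)
piece [1, 2): integrate log(t) against the kernel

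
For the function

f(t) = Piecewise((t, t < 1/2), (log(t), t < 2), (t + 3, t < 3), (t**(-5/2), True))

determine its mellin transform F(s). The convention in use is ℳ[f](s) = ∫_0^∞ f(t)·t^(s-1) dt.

along the cuts 1/2, 2, 3, ℳ[f](s) splits into 4 integrals
∫ t·t^(s-1) over [0, 1/2)
on [1/2, 2): add ∫ log(t)·t^(s-1) dt
∫ over [2, 3) of (t + 3)·t^(s-1) joins the sum
piece [3, ∞): integrate t**(-5/2) against the kernel

(-270*2**(2*s)*s**2*(2*s - 5) + 54*2**(2*s)*s*(s + 1)*(2*s - 5)*log(2) - 162*2**(2*s)*s*(2*s - 5) - 54*2**(2*s)*(s + 1)*(2*s - 5) - 4*sqrt(3)*6**s*s**2*(s + 1) + 324*6**s*s**2*(2*s - 5) + 162*6**s*s*(2*s - 5) + 27*s**2*(2*s - 5) + 54*s*(s + 1)*(2*s - 5)*log(2) + (2*s - 5)*(54*s + 54))/(54*2**s*s**2*(s + 1)*(2*s - 5))
  -1 < Re(s) < 5/2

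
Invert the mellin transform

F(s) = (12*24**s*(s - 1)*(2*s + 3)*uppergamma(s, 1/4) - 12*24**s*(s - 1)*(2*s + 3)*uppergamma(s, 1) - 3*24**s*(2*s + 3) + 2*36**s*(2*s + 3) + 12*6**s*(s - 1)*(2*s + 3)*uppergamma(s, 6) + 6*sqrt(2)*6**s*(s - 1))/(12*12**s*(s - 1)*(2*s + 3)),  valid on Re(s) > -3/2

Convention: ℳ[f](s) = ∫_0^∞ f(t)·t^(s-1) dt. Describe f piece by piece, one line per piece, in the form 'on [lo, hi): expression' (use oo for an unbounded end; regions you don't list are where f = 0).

on [0, 1/2): t**(3/2)
on [1/2, 2): exp(-t/2)
on [2, 3): 1/(2*t)
on [3, oo): exp(-2*t)

decompose at 1/2, 2, 3; ℳ[f](s) sums the 4 pieces' integrals
[0, 1/2) adds the kernel integral of t**(3/2)
segment [1/2, 2) carries exp(-t/2); integrate it
piece [2, 3): integrate 1/(2*t) against the kernel
∫ over [3, ∞) of exp(-2*t)·t^(s-1) joins the sum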